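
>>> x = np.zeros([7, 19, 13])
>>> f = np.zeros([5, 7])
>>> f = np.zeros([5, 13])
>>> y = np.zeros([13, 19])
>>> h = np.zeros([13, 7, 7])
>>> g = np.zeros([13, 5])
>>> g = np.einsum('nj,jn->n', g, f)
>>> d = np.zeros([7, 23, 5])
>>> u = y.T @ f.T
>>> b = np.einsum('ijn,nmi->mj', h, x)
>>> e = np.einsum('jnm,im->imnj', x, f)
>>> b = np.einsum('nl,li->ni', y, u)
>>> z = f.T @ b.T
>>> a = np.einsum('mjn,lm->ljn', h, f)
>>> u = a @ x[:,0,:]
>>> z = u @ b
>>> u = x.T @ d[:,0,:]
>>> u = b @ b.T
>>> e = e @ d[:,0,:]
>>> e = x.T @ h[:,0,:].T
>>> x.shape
(7, 19, 13)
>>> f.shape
(5, 13)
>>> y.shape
(13, 19)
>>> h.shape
(13, 7, 7)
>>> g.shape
(13,)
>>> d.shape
(7, 23, 5)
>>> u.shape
(13, 13)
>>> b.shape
(13, 5)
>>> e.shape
(13, 19, 13)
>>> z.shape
(5, 7, 5)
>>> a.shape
(5, 7, 7)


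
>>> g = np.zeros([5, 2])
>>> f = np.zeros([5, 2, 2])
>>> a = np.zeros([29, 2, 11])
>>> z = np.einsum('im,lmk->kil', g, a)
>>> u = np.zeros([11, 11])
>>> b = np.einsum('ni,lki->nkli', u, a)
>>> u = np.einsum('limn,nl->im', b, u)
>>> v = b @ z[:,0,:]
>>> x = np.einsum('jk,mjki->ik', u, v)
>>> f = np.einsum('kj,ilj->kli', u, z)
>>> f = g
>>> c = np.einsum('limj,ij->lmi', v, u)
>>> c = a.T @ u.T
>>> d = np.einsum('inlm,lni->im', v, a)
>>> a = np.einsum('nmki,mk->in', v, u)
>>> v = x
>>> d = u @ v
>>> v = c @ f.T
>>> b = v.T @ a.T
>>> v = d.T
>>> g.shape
(5, 2)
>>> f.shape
(5, 2)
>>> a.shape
(29, 11)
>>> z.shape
(11, 5, 29)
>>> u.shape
(2, 29)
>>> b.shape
(5, 2, 29)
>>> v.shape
(29, 2)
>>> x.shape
(29, 29)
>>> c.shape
(11, 2, 2)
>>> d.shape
(2, 29)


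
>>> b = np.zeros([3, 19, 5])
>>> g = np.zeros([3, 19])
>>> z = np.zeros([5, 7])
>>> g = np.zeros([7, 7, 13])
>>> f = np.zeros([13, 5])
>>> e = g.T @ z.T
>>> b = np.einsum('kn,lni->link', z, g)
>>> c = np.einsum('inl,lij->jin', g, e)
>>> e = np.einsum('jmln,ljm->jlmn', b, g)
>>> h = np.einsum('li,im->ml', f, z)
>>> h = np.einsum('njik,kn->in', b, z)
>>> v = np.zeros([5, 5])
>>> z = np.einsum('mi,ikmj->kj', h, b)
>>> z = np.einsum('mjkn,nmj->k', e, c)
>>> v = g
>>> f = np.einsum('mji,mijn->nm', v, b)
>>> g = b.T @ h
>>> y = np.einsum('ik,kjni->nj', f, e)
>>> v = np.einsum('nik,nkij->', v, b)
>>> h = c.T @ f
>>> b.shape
(7, 13, 7, 5)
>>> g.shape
(5, 7, 13, 7)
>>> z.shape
(13,)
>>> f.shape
(5, 7)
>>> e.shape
(7, 7, 13, 5)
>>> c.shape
(5, 7, 7)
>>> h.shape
(7, 7, 7)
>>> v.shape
()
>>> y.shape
(13, 7)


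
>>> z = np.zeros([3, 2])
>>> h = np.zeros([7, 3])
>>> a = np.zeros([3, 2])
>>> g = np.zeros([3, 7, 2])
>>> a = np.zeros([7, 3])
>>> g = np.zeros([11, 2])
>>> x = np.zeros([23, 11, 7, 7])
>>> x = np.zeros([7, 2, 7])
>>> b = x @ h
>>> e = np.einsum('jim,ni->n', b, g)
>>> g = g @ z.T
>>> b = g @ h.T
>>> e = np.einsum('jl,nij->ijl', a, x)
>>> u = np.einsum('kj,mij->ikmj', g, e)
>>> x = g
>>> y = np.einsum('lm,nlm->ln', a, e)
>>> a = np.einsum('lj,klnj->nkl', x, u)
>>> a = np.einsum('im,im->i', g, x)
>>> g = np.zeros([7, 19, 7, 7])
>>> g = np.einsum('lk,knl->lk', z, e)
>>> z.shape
(3, 2)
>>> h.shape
(7, 3)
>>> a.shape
(11,)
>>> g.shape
(3, 2)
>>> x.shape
(11, 3)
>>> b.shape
(11, 7)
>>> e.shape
(2, 7, 3)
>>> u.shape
(7, 11, 2, 3)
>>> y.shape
(7, 2)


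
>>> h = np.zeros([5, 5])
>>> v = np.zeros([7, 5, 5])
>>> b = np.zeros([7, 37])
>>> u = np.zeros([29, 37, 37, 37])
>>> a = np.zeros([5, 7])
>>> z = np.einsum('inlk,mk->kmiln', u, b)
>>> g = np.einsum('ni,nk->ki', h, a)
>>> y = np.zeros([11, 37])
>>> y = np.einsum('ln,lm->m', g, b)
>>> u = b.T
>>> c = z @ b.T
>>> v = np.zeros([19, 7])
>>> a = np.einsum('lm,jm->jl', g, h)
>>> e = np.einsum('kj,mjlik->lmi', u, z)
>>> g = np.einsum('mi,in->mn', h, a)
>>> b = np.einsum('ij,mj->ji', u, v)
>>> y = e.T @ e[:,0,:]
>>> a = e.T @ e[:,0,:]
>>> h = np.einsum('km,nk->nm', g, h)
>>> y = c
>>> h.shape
(5, 7)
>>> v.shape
(19, 7)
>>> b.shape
(7, 37)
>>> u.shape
(37, 7)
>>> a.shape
(37, 37, 37)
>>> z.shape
(37, 7, 29, 37, 37)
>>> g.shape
(5, 7)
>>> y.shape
(37, 7, 29, 37, 7)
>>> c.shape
(37, 7, 29, 37, 7)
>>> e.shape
(29, 37, 37)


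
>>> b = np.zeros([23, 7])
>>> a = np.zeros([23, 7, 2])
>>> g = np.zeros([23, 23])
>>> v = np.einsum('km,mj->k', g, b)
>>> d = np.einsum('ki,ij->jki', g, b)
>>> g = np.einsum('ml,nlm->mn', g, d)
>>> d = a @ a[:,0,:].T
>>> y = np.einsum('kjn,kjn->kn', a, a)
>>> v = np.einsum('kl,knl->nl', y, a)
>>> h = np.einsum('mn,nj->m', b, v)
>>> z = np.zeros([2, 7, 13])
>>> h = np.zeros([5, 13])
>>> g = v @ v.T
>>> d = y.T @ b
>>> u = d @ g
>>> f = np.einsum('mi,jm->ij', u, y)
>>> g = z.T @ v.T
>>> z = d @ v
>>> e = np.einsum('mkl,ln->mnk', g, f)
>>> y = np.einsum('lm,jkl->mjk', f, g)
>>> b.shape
(23, 7)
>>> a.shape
(23, 7, 2)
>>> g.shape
(13, 7, 7)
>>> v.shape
(7, 2)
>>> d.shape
(2, 7)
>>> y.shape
(23, 13, 7)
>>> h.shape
(5, 13)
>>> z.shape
(2, 2)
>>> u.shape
(2, 7)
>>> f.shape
(7, 23)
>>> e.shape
(13, 23, 7)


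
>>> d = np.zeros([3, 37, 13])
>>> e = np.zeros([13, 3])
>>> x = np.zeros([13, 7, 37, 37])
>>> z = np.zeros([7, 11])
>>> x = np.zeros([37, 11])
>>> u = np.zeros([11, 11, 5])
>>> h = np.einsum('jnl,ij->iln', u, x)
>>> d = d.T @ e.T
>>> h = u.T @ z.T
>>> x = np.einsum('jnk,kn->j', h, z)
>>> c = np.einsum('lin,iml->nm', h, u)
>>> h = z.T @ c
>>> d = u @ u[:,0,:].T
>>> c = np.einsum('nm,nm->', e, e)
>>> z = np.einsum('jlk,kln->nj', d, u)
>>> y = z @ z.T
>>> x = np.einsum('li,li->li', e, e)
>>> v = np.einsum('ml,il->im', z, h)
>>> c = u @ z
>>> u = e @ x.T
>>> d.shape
(11, 11, 11)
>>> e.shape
(13, 3)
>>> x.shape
(13, 3)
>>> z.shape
(5, 11)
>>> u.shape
(13, 13)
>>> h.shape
(11, 11)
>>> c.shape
(11, 11, 11)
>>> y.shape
(5, 5)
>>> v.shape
(11, 5)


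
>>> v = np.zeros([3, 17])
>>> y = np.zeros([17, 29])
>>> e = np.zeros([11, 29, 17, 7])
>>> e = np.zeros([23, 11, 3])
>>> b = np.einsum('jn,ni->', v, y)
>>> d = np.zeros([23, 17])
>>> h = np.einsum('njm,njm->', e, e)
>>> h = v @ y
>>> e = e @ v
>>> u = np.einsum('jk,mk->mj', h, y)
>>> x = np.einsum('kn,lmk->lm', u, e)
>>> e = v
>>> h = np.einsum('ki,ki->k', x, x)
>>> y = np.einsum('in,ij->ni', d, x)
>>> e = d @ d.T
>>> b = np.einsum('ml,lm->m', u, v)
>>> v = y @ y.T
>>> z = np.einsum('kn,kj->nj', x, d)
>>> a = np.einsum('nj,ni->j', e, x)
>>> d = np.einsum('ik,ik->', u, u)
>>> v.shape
(17, 17)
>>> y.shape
(17, 23)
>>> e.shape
(23, 23)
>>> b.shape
(17,)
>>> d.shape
()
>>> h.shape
(23,)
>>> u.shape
(17, 3)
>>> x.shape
(23, 11)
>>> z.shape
(11, 17)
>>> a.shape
(23,)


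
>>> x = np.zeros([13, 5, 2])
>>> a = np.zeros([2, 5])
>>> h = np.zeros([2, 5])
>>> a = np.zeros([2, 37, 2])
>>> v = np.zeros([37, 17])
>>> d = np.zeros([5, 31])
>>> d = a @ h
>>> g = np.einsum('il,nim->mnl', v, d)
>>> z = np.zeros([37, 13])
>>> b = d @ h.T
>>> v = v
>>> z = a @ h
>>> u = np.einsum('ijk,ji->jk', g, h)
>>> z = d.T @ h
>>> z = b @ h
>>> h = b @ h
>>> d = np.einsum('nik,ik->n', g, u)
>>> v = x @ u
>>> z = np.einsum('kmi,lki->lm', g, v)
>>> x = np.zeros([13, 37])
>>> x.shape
(13, 37)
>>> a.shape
(2, 37, 2)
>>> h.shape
(2, 37, 5)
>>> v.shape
(13, 5, 17)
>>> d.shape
(5,)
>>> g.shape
(5, 2, 17)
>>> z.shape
(13, 2)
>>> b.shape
(2, 37, 2)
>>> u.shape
(2, 17)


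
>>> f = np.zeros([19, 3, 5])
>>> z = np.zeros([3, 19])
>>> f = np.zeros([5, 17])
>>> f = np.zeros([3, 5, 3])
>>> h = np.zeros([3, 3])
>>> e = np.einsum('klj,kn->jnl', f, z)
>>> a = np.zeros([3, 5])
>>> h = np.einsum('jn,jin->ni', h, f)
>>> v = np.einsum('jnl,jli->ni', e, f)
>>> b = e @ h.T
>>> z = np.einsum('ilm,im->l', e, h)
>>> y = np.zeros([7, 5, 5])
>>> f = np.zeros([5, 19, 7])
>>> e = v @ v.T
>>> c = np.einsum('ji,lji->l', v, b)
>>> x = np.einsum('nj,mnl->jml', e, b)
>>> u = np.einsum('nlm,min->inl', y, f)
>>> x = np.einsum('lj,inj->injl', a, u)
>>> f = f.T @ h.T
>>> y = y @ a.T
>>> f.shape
(7, 19, 3)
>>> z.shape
(19,)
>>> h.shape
(3, 5)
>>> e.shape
(19, 19)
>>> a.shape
(3, 5)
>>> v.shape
(19, 3)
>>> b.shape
(3, 19, 3)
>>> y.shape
(7, 5, 3)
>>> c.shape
(3,)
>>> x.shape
(19, 7, 5, 3)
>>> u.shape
(19, 7, 5)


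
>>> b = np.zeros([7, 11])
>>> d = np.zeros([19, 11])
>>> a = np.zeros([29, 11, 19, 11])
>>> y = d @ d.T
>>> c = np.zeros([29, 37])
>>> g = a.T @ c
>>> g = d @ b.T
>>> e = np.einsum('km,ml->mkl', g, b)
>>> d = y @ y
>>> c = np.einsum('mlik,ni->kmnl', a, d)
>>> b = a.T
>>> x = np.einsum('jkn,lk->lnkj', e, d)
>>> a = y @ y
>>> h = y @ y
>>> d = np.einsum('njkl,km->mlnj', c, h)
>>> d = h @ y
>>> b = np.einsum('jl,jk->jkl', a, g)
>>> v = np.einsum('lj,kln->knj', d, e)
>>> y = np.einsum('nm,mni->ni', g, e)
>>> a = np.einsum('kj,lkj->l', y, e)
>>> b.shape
(19, 7, 19)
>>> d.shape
(19, 19)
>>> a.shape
(7,)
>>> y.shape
(19, 11)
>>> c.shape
(11, 29, 19, 11)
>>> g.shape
(19, 7)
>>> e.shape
(7, 19, 11)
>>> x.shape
(19, 11, 19, 7)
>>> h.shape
(19, 19)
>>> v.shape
(7, 11, 19)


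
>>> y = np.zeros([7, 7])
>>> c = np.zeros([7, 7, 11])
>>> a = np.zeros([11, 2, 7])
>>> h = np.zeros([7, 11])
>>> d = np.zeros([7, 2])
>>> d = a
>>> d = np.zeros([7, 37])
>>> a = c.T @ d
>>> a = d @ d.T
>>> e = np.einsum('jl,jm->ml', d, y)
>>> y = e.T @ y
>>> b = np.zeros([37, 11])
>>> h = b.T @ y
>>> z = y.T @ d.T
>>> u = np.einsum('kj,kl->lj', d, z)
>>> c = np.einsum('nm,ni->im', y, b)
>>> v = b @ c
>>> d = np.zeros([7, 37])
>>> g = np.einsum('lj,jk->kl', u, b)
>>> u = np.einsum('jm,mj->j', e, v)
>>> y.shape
(37, 7)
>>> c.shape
(11, 7)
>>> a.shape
(7, 7)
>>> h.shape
(11, 7)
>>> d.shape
(7, 37)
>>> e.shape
(7, 37)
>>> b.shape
(37, 11)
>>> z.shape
(7, 7)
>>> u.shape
(7,)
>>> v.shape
(37, 7)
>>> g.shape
(11, 7)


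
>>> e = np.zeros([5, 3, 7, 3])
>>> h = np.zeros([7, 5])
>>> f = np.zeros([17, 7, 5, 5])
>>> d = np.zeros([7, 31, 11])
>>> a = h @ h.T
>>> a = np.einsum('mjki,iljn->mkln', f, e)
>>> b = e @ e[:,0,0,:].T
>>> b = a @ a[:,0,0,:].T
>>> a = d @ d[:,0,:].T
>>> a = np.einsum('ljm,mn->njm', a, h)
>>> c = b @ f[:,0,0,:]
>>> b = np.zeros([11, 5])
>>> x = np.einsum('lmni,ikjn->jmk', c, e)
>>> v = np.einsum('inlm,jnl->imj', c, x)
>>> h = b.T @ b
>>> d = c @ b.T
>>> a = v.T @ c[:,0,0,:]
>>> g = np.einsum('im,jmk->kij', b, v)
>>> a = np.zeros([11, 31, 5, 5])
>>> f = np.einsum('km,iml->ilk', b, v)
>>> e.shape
(5, 3, 7, 3)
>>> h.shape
(5, 5)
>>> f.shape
(17, 7, 11)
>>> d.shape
(17, 5, 3, 11)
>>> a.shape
(11, 31, 5, 5)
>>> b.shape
(11, 5)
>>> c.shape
(17, 5, 3, 5)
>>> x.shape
(7, 5, 3)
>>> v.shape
(17, 5, 7)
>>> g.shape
(7, 11, 17)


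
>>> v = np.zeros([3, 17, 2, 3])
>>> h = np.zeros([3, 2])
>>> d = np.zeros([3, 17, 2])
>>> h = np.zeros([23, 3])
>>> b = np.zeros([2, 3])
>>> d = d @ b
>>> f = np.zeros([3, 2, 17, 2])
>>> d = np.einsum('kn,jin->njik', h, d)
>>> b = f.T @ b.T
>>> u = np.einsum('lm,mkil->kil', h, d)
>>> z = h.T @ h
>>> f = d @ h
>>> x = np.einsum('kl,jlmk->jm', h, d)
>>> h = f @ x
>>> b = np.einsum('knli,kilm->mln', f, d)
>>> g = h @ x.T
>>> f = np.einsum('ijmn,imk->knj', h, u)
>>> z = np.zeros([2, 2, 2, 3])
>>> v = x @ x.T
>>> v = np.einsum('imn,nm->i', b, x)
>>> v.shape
(23,)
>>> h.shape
(3, 3, 17, 17)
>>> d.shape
(3, 3, 17, 23)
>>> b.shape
(23, 17, 3)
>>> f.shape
(23, 17, 3)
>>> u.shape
(3, 17, 23)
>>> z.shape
(2, 2, 2, 3)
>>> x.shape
(3, 17)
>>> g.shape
(3, 3, 17, 3)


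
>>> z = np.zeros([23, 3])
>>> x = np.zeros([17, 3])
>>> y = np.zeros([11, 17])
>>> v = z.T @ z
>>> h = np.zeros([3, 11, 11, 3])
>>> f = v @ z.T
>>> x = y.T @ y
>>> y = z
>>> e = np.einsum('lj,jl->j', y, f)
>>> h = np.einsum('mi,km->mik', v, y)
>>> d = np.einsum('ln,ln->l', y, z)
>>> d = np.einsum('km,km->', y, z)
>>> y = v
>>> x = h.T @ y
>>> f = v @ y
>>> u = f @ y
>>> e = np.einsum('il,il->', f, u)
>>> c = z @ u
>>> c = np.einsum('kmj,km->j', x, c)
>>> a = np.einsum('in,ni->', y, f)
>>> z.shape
(23, 3)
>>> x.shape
(23, 3, 3)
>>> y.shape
(3, 3)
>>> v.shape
(3, 3)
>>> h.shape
(3, 3, 23)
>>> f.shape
(3, 3)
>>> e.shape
()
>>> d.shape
()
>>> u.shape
(3, 3)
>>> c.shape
(3,)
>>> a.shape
()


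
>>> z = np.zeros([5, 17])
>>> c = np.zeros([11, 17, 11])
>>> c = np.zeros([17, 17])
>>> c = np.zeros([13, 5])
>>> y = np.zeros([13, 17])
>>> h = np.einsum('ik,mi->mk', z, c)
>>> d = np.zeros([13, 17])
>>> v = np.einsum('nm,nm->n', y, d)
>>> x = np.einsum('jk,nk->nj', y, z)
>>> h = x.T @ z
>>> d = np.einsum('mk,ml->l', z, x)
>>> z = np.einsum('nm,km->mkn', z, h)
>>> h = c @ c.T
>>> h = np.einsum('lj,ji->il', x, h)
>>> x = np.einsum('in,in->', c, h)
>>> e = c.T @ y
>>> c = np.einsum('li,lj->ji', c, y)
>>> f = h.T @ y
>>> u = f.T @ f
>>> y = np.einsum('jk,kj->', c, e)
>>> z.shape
(17, 13, 5)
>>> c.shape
(17, 5)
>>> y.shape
()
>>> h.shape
(13, 5)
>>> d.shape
(13,)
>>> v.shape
(13,)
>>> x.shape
()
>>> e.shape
(5, 17)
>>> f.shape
(5, 17)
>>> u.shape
(17, 17)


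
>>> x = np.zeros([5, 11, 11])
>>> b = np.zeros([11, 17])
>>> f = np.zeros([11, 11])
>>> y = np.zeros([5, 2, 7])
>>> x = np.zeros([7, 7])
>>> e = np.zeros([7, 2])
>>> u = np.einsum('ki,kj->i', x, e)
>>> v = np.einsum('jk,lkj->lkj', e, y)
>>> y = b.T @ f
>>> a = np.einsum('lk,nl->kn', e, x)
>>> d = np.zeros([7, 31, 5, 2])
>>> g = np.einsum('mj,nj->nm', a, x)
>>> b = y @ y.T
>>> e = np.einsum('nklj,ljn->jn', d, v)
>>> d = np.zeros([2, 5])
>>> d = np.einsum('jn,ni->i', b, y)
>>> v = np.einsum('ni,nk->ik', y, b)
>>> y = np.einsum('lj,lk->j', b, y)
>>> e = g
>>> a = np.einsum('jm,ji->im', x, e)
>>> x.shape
(7, 7)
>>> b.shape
(17, 17)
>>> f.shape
(11, 11)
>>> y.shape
(17,)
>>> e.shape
(7, 2)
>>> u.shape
(7,)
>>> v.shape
(11, 17)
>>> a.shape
(2, 7)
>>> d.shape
(11,)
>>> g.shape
(7, 2)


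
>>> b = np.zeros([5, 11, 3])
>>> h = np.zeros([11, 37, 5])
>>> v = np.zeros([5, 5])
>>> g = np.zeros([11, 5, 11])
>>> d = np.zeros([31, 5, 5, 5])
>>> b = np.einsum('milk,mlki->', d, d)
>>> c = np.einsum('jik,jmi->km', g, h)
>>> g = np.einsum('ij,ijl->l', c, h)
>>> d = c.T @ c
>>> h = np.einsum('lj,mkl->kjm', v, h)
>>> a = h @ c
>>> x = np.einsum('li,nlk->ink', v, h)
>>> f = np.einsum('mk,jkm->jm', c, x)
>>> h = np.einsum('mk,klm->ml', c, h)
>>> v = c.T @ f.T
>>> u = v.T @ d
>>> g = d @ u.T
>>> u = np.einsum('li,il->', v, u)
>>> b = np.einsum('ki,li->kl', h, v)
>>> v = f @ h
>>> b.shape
(11, 37)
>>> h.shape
(11, 5)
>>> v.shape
(5, 5)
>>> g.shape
(37, 5)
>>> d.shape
(37, 37)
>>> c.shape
(11, 37)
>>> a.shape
(37, 5, 37)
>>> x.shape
(5, 37, 11)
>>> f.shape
(5, 11)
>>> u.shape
()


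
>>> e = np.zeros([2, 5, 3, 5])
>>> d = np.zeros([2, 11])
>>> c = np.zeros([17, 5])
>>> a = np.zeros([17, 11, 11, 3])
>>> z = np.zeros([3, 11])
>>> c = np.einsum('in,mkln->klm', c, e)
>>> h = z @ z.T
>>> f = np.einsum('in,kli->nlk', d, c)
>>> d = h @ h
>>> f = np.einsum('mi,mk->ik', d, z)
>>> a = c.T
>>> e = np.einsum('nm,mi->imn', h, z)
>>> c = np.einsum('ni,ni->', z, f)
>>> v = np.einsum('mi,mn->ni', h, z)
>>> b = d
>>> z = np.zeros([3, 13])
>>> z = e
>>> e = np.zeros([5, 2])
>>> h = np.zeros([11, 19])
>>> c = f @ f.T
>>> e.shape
(5, 2)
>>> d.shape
(3, 3)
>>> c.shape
(3, 3)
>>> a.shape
(2, 3, 5)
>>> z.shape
(11, 3, 3)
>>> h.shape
(11, 19)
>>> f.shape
(3, 11)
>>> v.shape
(11, 3)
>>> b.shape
(3, 3)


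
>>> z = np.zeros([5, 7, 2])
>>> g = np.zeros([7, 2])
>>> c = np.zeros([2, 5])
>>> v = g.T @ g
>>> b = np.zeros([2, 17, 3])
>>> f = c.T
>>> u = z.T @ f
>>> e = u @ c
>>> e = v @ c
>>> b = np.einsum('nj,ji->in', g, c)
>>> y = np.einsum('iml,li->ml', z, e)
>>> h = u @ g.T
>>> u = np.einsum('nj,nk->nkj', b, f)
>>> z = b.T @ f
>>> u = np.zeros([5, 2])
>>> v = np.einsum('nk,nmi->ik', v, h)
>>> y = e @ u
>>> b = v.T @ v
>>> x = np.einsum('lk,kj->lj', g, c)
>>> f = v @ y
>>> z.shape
(7, 2)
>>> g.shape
(7, 2)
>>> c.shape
(2, 5)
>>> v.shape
(7, 2)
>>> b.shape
(2, 2)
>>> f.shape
(7, 2)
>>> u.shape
(5, 2)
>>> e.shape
(2, 5)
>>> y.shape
(2, 2)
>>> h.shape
(2, 7, 7)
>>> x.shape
(7, 5)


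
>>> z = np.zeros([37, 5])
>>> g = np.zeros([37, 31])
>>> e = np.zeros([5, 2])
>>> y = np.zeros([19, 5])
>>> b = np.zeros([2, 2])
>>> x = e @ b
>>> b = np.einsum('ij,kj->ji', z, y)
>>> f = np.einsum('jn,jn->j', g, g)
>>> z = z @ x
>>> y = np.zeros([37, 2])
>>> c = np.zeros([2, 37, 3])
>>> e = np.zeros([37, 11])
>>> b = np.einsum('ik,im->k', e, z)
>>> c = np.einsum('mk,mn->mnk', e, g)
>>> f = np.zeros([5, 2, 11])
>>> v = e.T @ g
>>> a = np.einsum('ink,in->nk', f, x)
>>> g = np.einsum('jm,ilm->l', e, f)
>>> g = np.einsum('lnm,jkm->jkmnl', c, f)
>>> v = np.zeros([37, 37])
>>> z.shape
(37, 2)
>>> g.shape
(5, 2, 11, 31, 37)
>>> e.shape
(37, 11)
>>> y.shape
(37, 2)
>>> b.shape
(11,)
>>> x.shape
(5, 2)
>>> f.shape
(5, 2, 11)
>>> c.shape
(37, 31, 11)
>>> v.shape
(37, 37)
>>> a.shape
(2, 11)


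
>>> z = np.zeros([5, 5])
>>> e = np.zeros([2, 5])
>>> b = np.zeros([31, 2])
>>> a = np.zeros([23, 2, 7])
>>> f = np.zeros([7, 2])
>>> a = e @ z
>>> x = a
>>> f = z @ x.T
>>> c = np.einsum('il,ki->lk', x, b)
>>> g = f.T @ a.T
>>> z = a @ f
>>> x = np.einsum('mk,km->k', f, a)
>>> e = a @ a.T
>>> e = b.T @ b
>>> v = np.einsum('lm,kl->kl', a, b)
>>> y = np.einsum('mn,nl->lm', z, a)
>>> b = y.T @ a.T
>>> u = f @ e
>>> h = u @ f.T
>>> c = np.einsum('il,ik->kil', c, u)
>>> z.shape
(2, 2)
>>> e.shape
(2, 2)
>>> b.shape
(2, 2)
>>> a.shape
(2, 5)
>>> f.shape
(5, 2)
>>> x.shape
(2,)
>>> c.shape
(2, 5, 31)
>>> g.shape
(2, 2)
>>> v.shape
(31, 2)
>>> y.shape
(5, 2)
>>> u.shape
(5, 2)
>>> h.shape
(5, 5)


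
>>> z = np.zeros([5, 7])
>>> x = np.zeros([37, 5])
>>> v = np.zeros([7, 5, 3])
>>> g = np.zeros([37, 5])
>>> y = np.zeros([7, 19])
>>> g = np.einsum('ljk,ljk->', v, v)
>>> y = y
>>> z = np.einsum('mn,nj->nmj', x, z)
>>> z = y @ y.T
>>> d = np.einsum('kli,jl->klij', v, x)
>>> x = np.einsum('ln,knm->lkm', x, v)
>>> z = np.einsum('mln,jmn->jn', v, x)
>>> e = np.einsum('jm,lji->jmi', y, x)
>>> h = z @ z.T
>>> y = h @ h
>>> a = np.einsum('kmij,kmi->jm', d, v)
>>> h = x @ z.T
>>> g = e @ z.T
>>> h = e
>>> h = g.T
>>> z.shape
(37, 3)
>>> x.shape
(37, 7, 3)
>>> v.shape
(7, 5, 3)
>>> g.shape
(7, 19, 37)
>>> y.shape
(37, 37)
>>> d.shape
(7, 5, 3, 37)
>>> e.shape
(7, 19, 3)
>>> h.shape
(37, 19, 7)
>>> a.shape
(37, 5)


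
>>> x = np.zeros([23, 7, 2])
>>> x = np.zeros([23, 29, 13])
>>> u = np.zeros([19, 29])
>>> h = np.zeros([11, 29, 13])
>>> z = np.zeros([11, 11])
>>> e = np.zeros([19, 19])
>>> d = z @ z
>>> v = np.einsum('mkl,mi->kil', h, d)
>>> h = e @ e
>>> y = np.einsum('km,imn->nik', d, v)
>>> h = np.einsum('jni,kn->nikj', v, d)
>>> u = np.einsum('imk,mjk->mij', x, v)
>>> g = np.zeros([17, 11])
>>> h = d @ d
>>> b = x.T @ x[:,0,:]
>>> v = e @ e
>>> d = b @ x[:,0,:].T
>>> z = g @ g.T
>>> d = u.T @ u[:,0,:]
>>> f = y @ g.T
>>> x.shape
(23, 29, 13)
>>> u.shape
(29, 23, 11)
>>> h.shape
(11, 11)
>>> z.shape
(17, 17)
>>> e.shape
(19, 19)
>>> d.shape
(11, 23, 11)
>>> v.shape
(19, 19)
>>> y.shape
(13, 29, 11)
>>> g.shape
(17, 11)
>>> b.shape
(13, 29, 13)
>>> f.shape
(13, 29, 17)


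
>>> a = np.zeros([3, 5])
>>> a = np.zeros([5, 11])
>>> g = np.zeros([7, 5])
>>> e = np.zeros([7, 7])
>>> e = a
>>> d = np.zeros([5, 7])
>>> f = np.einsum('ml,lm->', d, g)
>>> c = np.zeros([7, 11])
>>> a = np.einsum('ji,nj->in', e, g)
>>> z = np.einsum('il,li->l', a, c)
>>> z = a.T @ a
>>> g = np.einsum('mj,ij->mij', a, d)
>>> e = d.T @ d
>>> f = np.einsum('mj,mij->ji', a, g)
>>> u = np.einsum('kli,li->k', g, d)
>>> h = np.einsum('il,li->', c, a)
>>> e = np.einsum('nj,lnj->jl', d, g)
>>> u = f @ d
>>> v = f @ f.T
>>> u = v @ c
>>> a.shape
(11, 7)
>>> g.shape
(11, 5, 7)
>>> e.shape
(7, 11)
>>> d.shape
(5, 7)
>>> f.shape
(7, 5)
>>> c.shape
(7, 11)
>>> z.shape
(7, 7)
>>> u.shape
(7, 11)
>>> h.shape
()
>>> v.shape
(7, 7)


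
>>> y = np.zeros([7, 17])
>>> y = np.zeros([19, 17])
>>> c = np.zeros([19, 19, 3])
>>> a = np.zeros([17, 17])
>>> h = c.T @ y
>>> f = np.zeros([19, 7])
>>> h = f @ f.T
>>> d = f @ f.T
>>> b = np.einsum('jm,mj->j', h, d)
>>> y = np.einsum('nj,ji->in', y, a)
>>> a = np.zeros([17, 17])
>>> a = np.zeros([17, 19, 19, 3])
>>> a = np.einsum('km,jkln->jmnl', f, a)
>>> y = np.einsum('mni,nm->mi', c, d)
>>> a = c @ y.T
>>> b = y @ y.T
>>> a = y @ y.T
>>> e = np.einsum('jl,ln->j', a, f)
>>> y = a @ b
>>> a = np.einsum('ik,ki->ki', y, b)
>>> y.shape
(19, 19)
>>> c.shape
(19, 19, 3)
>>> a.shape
(19, 19)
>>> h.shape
(19, 19)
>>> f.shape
(19, 7)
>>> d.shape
(19, 19)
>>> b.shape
(19, 19)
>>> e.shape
(19,)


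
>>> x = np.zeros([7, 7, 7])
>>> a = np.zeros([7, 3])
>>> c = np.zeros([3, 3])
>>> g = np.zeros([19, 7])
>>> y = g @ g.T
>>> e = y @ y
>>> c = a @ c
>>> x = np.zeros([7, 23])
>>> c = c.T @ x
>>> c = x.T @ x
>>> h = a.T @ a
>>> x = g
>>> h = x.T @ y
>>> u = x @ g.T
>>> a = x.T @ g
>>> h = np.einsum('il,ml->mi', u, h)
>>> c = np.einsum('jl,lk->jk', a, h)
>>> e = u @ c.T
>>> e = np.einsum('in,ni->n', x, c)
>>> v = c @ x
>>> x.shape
(19, 7)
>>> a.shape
(7, 7)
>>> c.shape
(7, 19)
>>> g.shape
(19, 7)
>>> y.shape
(19, 19)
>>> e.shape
(7,)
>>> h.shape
(7, 19)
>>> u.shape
(19, 19)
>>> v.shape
(7, 7)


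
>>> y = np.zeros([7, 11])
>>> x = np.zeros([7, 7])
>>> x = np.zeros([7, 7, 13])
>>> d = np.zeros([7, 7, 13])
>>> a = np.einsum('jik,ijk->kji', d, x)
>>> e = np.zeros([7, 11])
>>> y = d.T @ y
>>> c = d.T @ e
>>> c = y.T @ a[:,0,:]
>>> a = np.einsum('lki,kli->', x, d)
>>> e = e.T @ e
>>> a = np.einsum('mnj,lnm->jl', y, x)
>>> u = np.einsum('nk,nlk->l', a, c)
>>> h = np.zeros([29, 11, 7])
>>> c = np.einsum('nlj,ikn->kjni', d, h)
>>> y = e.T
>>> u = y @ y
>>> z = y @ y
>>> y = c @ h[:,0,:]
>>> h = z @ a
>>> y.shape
(11, 13, 7, 7)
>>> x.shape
(7, 7, 13)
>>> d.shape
(7, 7, 13)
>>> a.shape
(11, 7)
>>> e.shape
(11, 11)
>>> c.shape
(11, 13, 7, 29)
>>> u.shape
(11, 11)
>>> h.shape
(11, 7)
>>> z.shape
(11, 11)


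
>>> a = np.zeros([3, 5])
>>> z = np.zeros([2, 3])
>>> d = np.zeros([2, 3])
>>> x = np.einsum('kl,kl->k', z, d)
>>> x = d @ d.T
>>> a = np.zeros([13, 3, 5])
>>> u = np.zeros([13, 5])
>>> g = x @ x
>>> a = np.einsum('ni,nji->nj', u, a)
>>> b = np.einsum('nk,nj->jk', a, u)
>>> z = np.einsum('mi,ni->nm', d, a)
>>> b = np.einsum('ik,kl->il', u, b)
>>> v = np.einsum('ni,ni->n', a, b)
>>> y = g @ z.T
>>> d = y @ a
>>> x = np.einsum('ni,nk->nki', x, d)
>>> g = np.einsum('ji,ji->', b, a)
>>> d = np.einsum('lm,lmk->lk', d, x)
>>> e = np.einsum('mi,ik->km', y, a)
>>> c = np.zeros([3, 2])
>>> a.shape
(13, 3)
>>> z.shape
(13, 2)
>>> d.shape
(2, 2)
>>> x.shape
(2, 3, 2)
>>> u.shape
(13, 5)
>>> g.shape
()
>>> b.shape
(13, 3)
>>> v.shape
(13,)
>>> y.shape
(2, 13)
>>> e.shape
(3, 2)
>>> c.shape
(3, 2)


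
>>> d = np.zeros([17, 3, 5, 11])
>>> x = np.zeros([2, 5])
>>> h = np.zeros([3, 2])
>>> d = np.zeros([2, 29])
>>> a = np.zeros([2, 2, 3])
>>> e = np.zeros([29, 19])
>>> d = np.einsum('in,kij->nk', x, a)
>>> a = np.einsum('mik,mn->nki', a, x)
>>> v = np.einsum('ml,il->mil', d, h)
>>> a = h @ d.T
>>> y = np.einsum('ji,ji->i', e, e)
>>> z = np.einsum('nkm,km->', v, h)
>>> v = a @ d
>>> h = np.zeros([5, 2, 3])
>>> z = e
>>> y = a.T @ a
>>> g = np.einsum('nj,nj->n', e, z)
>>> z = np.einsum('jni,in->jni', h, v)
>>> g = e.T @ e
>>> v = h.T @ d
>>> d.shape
(5, 2)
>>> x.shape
(2, 5)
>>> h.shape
(5, 2, 3)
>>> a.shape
(3, 5)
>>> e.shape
(29, 19)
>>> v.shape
(3, 2, 2)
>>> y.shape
(5, 5)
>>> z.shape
(5, 2, 3)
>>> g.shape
(19, 19)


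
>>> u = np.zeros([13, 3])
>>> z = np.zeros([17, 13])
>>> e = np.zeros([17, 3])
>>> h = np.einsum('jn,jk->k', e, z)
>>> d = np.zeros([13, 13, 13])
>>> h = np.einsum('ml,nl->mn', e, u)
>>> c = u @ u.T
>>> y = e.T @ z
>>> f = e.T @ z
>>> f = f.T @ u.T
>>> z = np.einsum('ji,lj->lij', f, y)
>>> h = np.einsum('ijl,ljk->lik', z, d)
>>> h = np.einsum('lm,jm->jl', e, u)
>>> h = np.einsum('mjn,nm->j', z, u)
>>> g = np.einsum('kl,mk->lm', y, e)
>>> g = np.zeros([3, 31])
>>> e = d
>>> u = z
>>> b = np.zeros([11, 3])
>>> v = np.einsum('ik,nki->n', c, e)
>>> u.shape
(3, 13, 13)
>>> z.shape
(3, 13, 13)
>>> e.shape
(13, 13, 13)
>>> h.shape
(13,)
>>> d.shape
(13, 13, 13)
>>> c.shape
(13, 13)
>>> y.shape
(3, 13)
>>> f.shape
(13, 13)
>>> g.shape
(3, 31)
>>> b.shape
(11, 3)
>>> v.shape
(13,)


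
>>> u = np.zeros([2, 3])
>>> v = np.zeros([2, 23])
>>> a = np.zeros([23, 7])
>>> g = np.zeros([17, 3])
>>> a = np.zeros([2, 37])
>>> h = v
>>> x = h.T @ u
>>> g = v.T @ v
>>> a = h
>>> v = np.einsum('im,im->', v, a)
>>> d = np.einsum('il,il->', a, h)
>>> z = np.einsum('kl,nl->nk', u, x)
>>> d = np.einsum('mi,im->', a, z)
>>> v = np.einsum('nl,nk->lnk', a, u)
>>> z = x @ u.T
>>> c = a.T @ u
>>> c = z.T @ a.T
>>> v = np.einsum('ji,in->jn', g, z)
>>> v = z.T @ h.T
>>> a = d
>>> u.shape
(2, 3)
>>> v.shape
(2, 2)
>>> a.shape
()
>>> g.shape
(23, 23)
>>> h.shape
(2, 23)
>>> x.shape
(23, 3)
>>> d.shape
()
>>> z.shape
(23, 2)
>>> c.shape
(2, 2)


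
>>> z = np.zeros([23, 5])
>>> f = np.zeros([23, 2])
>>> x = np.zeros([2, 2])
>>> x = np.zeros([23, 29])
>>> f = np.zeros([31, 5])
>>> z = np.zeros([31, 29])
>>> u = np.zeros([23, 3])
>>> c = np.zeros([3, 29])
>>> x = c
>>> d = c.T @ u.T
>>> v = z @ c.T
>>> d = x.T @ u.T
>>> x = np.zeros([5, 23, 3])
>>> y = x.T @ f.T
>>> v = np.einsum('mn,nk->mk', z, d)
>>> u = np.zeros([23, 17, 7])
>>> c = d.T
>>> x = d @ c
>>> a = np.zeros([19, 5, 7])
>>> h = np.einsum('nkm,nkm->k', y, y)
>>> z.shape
(31, 29)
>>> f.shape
(31, 5)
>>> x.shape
(29, 29)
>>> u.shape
(23, 17, 7)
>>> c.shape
(23, 29)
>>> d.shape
(29, 23)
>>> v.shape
(31, 23)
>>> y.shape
(3, 23, 31)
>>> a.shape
(19, 5, 7)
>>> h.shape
(23,)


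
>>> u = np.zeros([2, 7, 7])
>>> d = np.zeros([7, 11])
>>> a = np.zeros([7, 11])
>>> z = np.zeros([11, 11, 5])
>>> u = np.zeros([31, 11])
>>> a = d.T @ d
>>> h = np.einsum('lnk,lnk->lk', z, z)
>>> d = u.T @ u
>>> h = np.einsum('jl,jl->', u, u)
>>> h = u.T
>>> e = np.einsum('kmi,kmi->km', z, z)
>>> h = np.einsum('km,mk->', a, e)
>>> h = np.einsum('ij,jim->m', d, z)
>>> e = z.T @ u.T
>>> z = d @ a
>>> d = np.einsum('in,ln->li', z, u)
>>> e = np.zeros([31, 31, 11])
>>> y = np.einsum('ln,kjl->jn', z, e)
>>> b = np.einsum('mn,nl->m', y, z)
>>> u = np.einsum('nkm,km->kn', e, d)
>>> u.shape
(31, 31)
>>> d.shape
(31, 11)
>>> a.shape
(11, 11)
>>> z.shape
(11, 11)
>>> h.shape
(5,)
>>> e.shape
(31, 31, 11)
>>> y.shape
(31, 11)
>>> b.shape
(31,)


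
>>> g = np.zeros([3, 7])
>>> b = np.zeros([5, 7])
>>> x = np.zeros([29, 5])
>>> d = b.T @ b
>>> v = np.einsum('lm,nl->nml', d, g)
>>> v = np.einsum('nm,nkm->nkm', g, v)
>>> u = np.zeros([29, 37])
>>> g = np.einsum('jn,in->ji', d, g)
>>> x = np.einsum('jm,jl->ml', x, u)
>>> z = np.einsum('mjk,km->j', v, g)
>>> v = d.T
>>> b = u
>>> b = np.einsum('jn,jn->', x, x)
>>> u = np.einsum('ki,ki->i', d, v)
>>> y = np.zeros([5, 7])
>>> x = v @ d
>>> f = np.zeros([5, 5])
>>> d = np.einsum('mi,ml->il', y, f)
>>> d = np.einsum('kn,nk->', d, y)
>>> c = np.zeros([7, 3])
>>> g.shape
(7, 3)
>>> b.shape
()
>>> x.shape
(7, 7)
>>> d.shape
()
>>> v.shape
(7, 7)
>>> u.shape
(7,)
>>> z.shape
(7,)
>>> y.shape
(5, 7)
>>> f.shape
(5, 5)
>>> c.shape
(7, 3)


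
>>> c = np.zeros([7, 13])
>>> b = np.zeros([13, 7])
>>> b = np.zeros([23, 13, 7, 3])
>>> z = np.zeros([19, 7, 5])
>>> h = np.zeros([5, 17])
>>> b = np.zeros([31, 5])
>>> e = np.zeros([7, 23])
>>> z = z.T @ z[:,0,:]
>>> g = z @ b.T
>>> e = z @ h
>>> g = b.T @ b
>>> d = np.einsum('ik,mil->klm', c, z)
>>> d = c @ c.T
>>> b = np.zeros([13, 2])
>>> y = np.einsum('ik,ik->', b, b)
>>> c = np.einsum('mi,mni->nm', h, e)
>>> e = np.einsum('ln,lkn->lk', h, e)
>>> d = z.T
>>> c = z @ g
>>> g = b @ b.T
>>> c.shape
(5, 7, 5)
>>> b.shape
(13, 2)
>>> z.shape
(5, 7, 5)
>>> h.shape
(5, 17)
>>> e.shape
(5, 7)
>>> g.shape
(13, 13)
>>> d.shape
(5, 7, 5)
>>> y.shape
()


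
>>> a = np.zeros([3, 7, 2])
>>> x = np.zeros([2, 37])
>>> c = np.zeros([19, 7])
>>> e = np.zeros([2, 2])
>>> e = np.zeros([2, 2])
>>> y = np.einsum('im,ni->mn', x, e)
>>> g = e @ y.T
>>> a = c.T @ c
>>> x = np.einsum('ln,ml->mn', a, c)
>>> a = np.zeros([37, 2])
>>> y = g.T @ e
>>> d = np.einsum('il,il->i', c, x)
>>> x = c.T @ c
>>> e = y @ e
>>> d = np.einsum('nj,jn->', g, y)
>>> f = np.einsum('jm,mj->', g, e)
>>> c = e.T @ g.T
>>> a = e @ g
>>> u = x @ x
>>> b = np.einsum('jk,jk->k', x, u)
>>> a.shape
(37, 37)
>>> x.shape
(7, 7)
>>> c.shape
(2, 2)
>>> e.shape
(37, 2)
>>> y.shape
(37, 2)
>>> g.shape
(2, 37)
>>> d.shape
()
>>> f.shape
()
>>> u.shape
(7, 7)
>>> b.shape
(7,)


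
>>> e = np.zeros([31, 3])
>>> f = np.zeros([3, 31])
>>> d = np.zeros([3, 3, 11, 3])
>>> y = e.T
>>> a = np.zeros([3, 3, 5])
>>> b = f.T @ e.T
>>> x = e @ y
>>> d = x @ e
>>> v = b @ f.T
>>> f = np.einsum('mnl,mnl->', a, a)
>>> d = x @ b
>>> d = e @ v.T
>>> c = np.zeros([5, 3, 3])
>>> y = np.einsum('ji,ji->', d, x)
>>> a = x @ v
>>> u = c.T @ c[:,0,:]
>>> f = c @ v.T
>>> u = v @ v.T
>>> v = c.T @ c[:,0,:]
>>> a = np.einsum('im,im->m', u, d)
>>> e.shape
(31, 3)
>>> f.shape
(5, 3, 31)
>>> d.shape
(31, 31)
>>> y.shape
()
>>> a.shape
(31,)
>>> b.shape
(31, 31)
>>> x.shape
(31, 31)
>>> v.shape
(3, 3, 3)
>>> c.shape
(5, 3, 3)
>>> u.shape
(31, 31)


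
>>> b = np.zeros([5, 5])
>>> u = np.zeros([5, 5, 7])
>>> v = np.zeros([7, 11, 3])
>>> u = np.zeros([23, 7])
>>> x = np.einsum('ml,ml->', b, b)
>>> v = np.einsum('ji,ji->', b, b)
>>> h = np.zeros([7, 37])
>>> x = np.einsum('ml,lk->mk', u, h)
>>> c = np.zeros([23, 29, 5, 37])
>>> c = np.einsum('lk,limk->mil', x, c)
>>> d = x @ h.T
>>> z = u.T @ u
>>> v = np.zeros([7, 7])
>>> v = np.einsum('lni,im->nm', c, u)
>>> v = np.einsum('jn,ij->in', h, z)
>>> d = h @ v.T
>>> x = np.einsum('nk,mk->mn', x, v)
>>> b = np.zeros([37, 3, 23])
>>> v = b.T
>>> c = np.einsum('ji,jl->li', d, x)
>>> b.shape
(37, 3, 23)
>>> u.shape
(23, 7)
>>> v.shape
(23, 3, 37)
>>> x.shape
(7, 23)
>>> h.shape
(7, 37)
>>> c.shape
(23, 7)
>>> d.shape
(7, 7)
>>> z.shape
(7, 7)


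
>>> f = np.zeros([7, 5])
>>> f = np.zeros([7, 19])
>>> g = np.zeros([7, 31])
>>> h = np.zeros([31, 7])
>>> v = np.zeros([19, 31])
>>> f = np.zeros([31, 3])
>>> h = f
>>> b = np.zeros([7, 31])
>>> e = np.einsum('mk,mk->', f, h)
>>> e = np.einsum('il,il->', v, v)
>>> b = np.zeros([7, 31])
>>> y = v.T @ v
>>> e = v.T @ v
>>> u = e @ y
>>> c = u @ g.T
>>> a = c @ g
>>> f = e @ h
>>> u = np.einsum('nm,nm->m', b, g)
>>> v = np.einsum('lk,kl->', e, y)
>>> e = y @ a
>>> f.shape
(31, 3)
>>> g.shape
(7, 31)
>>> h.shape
(31, 3)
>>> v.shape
()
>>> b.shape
(7, 31)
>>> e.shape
(31, 31)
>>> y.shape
(31, 31)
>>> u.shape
(31,)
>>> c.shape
(31, 7)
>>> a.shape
(31, 31)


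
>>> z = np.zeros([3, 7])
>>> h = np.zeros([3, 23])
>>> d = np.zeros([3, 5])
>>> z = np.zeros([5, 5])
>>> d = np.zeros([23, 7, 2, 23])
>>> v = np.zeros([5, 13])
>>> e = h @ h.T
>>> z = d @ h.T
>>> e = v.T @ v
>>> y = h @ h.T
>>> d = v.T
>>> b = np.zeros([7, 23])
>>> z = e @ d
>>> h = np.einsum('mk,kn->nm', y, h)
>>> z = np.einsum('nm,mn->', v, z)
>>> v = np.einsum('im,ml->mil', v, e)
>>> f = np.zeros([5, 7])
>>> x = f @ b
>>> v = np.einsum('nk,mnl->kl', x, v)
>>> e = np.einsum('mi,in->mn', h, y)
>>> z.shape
()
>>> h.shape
(23, 3)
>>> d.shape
(13, 5)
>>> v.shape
(23, 13)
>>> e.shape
(23, 3)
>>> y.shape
(3, 3)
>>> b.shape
(7, 23)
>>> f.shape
(5, 7)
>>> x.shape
(5, 23)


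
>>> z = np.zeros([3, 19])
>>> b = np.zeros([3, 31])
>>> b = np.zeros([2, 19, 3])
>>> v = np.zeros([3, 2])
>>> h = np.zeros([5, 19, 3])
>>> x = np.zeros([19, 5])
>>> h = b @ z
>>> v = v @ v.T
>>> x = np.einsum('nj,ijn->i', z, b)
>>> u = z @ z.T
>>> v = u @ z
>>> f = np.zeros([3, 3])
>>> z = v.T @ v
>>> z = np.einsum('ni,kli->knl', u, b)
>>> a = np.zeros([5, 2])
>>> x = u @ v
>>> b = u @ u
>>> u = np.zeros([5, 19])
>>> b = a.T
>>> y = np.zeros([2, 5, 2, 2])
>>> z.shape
(2, 3, 19)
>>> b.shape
(2, 5)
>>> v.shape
(3, 19)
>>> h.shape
(2, 19, 19)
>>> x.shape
(3, 19)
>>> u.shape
(5, 19)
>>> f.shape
(3, 3)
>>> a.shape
(5, 2)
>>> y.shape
(2, 5, 2, 2)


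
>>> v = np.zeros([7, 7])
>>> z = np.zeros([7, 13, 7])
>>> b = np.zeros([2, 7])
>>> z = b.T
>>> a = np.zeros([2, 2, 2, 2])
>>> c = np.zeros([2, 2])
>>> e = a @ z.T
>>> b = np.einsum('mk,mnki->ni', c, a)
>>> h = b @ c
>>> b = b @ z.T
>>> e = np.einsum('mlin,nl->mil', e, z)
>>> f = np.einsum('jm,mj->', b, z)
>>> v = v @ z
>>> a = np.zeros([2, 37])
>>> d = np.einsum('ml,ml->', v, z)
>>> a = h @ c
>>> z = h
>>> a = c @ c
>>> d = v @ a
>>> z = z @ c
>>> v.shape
(7, 2)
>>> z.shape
(2, 2)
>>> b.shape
(2, 7)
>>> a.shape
(2, 2)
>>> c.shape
(2, 2)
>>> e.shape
(2, 2, 2)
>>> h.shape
(2, 2)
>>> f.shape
()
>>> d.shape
(7, 2)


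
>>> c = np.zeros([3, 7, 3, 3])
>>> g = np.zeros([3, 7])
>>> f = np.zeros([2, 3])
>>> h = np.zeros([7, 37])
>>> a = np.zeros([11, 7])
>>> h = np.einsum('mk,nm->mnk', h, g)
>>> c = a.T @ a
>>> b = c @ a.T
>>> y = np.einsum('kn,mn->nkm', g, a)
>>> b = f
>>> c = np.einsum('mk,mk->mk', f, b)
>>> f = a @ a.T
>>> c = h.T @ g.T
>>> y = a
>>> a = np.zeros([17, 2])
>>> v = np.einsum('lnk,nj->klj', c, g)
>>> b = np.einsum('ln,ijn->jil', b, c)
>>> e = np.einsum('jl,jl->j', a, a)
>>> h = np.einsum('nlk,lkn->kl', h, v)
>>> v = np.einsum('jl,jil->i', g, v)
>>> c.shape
(37, 3, 3)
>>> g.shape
(3, 7)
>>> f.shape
(11, 11)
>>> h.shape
(37, 3)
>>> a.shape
(17, 2)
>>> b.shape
(3, 37, 2)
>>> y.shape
(11, 7)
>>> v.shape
(37,)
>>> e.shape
(17,)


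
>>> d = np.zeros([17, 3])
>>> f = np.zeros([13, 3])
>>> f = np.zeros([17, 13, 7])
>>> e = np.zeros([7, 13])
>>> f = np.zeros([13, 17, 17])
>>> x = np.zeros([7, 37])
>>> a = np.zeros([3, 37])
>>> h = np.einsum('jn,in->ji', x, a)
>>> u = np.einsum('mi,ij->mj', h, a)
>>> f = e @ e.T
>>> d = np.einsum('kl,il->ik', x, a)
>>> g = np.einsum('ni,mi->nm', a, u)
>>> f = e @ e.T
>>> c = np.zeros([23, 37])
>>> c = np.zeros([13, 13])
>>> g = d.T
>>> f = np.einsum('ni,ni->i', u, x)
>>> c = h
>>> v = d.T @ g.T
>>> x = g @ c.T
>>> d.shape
(3, 7)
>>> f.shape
(37,)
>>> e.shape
(7, 13)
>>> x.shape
(7, 7)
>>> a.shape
(3, 37)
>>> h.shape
(7, 3)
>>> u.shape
(7, 37)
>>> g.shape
(7, 3)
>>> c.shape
(7, 3)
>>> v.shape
(7, 7)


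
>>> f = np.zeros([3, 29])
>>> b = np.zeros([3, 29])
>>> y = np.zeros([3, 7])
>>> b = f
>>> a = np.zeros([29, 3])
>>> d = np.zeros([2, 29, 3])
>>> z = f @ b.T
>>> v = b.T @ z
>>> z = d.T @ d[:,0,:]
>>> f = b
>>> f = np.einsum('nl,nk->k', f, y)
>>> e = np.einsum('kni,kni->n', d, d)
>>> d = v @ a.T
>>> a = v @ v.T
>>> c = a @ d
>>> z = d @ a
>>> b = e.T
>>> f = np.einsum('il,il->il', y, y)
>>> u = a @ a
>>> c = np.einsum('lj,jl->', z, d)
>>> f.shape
(3, 7)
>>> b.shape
(29,)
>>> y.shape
(3, 7)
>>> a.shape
(29, 29)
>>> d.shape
(29, 29)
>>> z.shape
(29, 29)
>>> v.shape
(29, 3)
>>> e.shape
(29,)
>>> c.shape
()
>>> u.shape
(29, 29)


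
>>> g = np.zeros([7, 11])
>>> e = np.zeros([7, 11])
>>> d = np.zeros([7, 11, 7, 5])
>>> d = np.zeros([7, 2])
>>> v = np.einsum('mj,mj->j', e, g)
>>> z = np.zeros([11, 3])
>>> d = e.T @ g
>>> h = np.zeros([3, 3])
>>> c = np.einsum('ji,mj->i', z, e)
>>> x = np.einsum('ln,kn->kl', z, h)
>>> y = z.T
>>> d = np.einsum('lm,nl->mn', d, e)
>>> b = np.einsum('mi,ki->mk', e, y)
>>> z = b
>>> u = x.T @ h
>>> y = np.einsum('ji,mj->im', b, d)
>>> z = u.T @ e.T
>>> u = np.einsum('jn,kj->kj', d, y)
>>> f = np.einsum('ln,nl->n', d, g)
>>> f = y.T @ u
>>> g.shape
(7, 11)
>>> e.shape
(7, 11)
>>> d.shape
(11, 7)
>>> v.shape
(11,)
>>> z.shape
(3, 7)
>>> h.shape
(3, 3)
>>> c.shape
(3,)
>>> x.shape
(3, 11)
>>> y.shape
(3, 11)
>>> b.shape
(7, 3)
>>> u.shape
(3, 11)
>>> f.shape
(11, 11)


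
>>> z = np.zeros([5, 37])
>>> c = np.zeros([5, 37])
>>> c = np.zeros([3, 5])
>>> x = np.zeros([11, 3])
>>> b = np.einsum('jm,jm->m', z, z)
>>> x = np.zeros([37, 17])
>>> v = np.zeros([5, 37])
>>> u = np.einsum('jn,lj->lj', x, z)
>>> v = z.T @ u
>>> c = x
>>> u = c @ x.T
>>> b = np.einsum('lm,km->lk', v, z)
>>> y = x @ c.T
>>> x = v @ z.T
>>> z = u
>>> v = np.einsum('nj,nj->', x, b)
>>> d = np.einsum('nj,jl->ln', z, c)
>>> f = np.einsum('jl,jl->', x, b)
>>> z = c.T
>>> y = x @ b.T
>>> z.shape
(17, 37)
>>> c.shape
(37, 17)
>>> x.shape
(37, 5)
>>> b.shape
(37, 5)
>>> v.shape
()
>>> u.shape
(37, 37)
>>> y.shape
(37, 37)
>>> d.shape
(17, 37)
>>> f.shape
()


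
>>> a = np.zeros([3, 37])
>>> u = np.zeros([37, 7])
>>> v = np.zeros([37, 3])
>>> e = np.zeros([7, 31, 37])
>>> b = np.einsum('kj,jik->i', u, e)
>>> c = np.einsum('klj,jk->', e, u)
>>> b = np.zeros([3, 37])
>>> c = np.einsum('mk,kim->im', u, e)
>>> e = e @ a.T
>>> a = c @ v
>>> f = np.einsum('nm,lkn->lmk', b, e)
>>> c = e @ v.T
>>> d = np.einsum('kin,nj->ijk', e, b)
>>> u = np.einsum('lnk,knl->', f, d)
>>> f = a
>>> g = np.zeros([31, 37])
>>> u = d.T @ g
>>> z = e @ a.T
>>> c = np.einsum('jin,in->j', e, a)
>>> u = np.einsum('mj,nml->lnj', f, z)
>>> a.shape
(31, 3)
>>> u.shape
(31, 7, 3)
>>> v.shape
(37, 3)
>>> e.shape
(7, 31, 3)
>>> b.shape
(3, 37)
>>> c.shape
(7,)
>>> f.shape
(31, 3)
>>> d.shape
(31, 37, 7)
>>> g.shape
(31, 37)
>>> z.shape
(7, 31, 31)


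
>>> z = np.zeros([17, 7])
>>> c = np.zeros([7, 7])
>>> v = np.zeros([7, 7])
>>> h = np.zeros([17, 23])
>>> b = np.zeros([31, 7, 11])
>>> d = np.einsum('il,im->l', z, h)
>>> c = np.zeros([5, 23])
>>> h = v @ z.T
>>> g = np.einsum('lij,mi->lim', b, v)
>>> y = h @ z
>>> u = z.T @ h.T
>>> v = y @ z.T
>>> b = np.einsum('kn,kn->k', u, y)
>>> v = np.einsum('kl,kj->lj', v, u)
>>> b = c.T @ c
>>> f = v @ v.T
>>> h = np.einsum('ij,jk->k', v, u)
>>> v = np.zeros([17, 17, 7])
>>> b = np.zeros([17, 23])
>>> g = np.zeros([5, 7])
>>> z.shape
(17, 7)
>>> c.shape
(5, 23)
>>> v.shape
(17, 17, 7)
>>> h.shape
(7,)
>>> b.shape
(17, 23)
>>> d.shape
(7,)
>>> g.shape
(5, 7)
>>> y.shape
(7, 7)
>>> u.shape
(7, 7)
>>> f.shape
(17, 17)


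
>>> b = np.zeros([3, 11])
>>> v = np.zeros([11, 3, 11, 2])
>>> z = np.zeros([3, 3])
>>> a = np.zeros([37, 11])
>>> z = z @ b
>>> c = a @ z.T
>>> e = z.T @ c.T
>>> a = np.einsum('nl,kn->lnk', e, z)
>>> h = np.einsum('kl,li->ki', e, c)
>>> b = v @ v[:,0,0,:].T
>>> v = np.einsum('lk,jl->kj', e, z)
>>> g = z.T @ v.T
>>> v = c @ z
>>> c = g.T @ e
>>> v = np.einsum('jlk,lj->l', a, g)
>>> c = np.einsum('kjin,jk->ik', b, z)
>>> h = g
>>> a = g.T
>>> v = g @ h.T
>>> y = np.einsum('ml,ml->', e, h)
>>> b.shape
(11, 3, 11, 11)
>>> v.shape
(11, 11)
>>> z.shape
(3, 11)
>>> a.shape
(37, 11)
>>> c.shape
(11, 11)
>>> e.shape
(11, 37)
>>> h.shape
(11, 37)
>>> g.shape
(11, 37)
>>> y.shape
()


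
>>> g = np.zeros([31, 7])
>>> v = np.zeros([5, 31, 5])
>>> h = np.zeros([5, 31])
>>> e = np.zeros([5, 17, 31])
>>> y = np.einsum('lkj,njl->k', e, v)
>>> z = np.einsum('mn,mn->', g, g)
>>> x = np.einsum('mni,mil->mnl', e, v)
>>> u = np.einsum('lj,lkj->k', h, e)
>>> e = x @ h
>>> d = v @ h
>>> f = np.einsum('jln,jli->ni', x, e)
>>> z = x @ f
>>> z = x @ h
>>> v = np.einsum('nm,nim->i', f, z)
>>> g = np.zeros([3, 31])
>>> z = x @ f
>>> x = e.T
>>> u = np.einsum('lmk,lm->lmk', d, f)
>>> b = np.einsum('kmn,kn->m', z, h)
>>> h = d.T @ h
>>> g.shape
(3, 31)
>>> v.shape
(17,)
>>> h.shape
(31, 31, 31)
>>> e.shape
(5, 17, 31)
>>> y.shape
(17,)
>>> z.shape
(5, 17, 31)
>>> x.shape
(31, 17, 5)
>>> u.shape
(5, 31, 31)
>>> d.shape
(5, 31, 31)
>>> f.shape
(5, 31)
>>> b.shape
(17,)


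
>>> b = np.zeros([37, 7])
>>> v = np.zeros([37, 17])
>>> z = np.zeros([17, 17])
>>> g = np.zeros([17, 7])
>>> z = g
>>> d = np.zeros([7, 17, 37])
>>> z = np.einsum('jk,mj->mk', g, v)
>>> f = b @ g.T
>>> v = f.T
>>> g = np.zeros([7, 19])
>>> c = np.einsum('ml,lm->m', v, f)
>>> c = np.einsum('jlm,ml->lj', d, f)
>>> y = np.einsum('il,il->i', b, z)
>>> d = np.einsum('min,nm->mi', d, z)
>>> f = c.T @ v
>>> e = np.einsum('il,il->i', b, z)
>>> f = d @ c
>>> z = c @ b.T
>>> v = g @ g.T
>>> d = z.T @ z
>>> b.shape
(37, 7)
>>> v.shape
(7, 7)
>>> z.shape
(17, 37)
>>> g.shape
(7, 19)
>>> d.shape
(37, 37)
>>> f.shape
(7, 7)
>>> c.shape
(17, 7)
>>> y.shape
(37,)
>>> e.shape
(37,)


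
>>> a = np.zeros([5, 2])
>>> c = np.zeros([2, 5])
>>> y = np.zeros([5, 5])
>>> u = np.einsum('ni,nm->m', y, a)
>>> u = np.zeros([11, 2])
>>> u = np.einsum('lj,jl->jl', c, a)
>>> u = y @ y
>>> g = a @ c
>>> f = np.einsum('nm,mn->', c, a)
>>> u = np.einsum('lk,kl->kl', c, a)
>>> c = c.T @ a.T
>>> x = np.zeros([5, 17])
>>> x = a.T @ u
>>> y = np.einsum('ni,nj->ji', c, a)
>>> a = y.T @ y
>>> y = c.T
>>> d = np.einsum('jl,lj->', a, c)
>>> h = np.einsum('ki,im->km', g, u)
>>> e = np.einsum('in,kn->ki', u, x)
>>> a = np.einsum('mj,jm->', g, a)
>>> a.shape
()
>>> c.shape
(5, 5)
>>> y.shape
(5, 5)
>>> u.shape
(5, 2)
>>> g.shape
(5, 5)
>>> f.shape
()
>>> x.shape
(2, 2)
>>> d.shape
()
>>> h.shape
(5, 2)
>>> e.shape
(2, 5)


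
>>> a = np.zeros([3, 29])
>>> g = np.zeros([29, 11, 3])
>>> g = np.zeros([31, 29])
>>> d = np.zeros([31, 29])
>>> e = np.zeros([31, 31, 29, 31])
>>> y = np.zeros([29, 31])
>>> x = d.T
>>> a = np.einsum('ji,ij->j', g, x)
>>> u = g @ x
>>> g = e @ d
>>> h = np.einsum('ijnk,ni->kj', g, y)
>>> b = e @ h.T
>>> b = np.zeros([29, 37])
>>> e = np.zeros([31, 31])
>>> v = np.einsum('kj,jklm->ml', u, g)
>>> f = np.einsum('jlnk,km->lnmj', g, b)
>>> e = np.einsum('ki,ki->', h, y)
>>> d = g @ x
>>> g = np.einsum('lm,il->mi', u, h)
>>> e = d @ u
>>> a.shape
(31,)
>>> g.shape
(31, 29)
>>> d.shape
(31, 31, 29, 31)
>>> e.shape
(31, 31, 29, 31)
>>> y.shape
(29, 31)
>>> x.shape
(29, 31)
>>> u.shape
(31, 31)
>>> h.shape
(29, 31)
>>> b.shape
(29, 37)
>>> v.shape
(29, 29)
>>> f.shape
(31, 29, 37, 31)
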